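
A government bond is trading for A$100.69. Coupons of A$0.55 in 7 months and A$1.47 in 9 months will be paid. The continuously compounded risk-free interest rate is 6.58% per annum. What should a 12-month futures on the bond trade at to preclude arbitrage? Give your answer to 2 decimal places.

A$105.48

PV(coupons) I = 0.55·e^(−0.0658·7/12) + 1.47·e^(−0.0658·9/12)
I = 0.5293 + 1.3992 = 1.9285
F = (S − I)·e^(rT) = (100.69 − 1.9285) · e^(0.0658·12/12)
= 98.7615 · e^0.065800 = 98.7615 × 1.068013 = A$105.48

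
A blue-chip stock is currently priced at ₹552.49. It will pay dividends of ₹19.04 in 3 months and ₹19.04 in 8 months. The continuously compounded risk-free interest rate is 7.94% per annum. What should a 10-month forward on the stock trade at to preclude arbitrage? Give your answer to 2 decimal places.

₹551.05

PV(dividends) I = 19.04·e^(−0.0794·3/12) + 19.04·e^(−0.0794·8/12)
I = 18.6658 + 18.0584 = 36.7242
F = (S − I)·e^(rT) = (552.49 − 36.7242) · e^(0.0794·10/12)
= 515.7658 · e^0.066167 = 515.7658 × 1.068405 = ₹551.05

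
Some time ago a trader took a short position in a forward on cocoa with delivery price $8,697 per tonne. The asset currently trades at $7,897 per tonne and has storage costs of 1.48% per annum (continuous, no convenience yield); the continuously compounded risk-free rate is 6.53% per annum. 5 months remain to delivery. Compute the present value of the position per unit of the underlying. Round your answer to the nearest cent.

$517.71 per tonne

Current fair forward for the remaining 5 months: F = S·e^((r + u)·T), (r + u) = 0.0653 + 0.0148 = 0.0801
F = 7897 · e^(0.0801 × 5/12) = 7897 × 1.03393819 = 8165.0099
Value of long forward = (F − K)·e^(−rT) = (8165.0099 − 8697) · e^(−0.0653·5/12)
= -531.9901 × 0.97315848 = -517.71
Short position value = −(long value) = $517.71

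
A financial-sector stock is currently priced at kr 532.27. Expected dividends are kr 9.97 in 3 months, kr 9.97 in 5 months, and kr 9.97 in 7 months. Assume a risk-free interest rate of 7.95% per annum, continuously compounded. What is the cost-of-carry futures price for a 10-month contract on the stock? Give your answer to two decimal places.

PV(dividends) I = 9.97·e^(−0.0795·3/12) + 9.97·e^(−0.0795·5/12) + 9.97·e^(−0.0795·7/12)
I = 9.7738 + 9.6452 + 9.5182 = 28.9372
F = (S − I)·e^(rT) = (532.27 − 28.9372) · e^(0.0795·10/12)
= 503.3328 · e^0.066250 = 503.3328 × 1.068494 = kr 537.81

kr 537.81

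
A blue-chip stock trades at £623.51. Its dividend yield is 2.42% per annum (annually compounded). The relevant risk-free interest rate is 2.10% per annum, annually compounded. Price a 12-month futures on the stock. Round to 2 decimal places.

F = S · (1+r)^T / (1+q)^T
= 623.51 × 1.021000 / 1.024200 = 623.51 × 0.996876
F = £621.56

£621.56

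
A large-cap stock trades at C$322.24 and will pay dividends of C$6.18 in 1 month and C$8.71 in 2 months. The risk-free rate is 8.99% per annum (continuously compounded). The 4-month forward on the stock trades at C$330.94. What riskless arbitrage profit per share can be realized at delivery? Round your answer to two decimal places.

PV(dividends) I = 6.18·e^(−0.0899·1/12) + 8.71·e^(−0.0899·2/12) = 14.7143
Fair forward F* = (S − I)·e^(rT) = (322.24 − 14.7143)·e^0.029967 = 307.5257 × 1.030421 = 316.8809
Market C$330.94 > fair 316.8809: forward overpriced → cash-and-carry (borrow at r, buy the stock and collect the dividends, short the forward).
Profit at T = |F_mkt − F*| = |330.94 − 316.8809| = C$14.06 per share

C$14.06 per share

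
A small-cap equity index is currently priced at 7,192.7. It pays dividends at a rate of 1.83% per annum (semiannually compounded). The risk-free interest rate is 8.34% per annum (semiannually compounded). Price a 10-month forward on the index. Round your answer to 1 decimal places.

F = S · (1+r/2)^(2T) / (1+q/2)^(2T)
= 7192.7 × 1.070462 / 1.015296 = 7192.7 × 1.054335
F = 7,583.5

7,583.5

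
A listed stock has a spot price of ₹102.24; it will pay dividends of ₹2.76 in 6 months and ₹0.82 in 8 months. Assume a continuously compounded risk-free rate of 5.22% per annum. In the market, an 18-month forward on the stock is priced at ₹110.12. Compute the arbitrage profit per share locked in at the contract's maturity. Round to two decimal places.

PV(dividends) I = 2.76·e^(−0.0522·6/12) + 0.82·e^(−0.0522·8/12) = 3.4809
Fair forward F* = (S − I)·e^(rT) = (102.24 − 3.4809)·e^0.078300 = 98.7591 × 1.081447 = 106.8027
Market ₹110.12 > fair 106.8027: forward overpriced → cash-and-carry (borrow at r, buy the stock and collect the dividends, short the forward).
Profit at T = |F_mkt − F*| = |110.12 − 106.8027| = ₹3.32 per share

₹3.32 per share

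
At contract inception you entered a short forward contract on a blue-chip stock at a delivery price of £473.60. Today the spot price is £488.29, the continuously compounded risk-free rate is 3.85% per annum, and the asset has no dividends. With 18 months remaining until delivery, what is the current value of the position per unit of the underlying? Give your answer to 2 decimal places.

-£41.27

Current fair forward for the remaining 18 months: F = S·e^(r·T), r = 0.0385
F = 488.29 · e^(0.0385 × 18/12) = 488.29 × 1.059450 = 517.3188
Value of long forward = (F − K)·e^(−rT) = (517.3188 − 473.60) · e^(−0.0385·18/12)
= 43.7188 × 0.943886 = 41.27
Short position value = −(long value) = -£41.27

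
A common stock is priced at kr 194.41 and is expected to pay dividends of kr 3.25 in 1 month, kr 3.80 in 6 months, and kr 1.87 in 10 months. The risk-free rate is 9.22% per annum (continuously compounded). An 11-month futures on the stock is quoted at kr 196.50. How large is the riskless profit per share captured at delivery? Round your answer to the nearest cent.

PV(dividends) I = 3.25·e^(−0.0922·1/12) + 3.80·e^(−0.0922·6/12) + 1.87·e^(−0.0922·10/12) = 8.5856
Fair futures F* = (S − I)·e^(rT) = (194.41 − 8.5856)·e^0.084517 = 185.8244 × 1.088191 = 202.2124
Market kr 196.50 < fair 202.2124: forward underpriced → reverse cash-and-carry (short the stock, invest proceeds at r, pay the dividends, go long the forward).
Profit at T = |F_mkt − F*| = |196.50 − 202.2124| = kr 5.71 per share

kr 5.71 per share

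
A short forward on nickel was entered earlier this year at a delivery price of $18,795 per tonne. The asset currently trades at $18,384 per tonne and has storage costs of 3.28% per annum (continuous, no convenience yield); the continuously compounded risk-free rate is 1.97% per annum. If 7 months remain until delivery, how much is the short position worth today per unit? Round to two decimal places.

Current fair forward for the remaining 7 months: F = S·e^((r + u)·T), (r + u) = 0.0197 + 0.0328 = 0.0525
F = 18384 · e^(0.0525 × 7/12) = 18384 × 1.03109877 = 18955.7198
Value of long forward = (F − K)·e^(−rT) = (18955.7198 − 18795) · e^(−0.0197·7/12)
= 160.7198 × 0.98857411 = 158.88
Short position value = −(long value) = -$158.88

-$158.88 per tonne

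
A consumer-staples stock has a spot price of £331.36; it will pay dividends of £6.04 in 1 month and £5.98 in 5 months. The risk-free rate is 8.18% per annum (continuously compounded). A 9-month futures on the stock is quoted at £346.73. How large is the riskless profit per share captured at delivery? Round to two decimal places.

PV(dividends) I = 6.04·e^(−0.0818·1/12) + 5.98·e^(−0.0818·5/12) = 11.7786
Fair futures F* = (S − I)·e^(rT) = (331.36 − 11.7786)·e^0.061350 = 319.5814 × 1.063271 = 339.8016
Market £346.73 > fair 339.8016: forward overpriced → cash-and-carry (borrow at r, buy the stock and collect the dividends, short the forward).
Profit at T = |F_mkt − F*| = |346.73 − 339.8016| = £6.93 per share

£6.93 per share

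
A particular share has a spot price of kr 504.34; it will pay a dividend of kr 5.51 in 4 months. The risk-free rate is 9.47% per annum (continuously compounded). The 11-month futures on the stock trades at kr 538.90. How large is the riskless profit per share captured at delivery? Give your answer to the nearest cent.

kr 5.35 per share

PV(dividends) I = 5.51·e^(−0.0947·4/12) = 5.3388
Fair futures F* = (S − I)·e^(rT) = (504.34 − 5.3388)·e^0.086808 = 499.0012 × 1.090687 = 544.2541
Market kr 538.90 < fair 544.2541: forward underpriced → reverse cash-and-carry (short the stock, invest proceeds at r, pay the dividends, go long the forward).
Profit at T = |F_mkt − F*| = |538.90 − 544.2541| = kr 5.35 per share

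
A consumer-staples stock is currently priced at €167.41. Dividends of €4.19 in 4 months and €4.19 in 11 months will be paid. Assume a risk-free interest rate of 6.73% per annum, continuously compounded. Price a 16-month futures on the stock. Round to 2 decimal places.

€174.34

PV(dividends) I = 4.19·e^(−0.0673·4/12) + 4.19·e^(−0.0673·11/12)
I = 4.0971 + 3.9393 = 8.0364
F = (S − I)·e^(rT) = (167.41 − 8.0364) · e^(0.0673·16/12)
= 159.3736 · e^0.089733 = 159.3736 × 1.093882 = €174.34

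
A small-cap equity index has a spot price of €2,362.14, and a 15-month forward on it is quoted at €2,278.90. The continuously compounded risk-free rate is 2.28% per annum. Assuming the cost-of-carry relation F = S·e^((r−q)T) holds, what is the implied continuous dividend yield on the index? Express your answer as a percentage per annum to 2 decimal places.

5.15%

From F = S·e^((r−q)T): (r − q) = ln(F/S)/T
ln(2278.90/2362.14) = ln(0.964761) = -0.035875
(r − q) = -0.035875 / (15/12) = -0.028700
q = r − ln(F/S)/T = 0.0228 + 0.028700 = 0.051500
q = 5.15%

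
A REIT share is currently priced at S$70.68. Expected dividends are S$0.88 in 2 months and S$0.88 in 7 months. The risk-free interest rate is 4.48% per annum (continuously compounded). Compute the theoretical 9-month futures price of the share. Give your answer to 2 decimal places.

S$71.31

PV(dividends) I = 0.88·e^(−0.0448·2/12) + 0.88·e^(−0.0448·7/12)
I = 0.8735 + 0.8573 = 1.7308
F = (S − I)·e^(rT) = (70.68 − 1.7308) · e^(0.0448·9/12)
= 68.9492 · e^0.033600 = 68.9492 × 1.034171 = S$71.31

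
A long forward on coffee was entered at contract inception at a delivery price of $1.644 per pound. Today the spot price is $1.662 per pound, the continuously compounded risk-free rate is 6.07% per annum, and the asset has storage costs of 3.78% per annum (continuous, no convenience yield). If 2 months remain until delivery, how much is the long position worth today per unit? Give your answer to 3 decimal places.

$0.045 per pound

Current fair forward for the remaining 2 months: F = S·e^((r + u)·T), (r + u) = 0.0607 + 0.0378 = 0.0985
F = 1.662 · e^(0.0985 × 2/12) = 1.662 × 1.016552 = 1.6895
Value of long forward = (F − K)·e^(−rT) = (1.6895 − 1.644) · e^(−0.0607·2/12)
= 0.0455 × 0.989934 = 0.045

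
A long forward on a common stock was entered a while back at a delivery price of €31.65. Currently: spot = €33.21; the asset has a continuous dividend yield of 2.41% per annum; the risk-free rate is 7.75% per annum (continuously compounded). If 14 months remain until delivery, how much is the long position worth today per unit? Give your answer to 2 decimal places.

€3.38

Current fair forward for the remaining 14 months: F = S·e^((r − q)·T), (r − q) = 0.0775 − 0.0241 = 0.0534
F = 33.21 · e^(0.0534 × 14/12) = 33.21 × 1.064282 = 35.3448
Value of long forward = (F − K)·e^(−rT) = (35.3448 − 31.65) · e^(−0.0775·14/12)
= 3.6948 × 0.913550 = 3.38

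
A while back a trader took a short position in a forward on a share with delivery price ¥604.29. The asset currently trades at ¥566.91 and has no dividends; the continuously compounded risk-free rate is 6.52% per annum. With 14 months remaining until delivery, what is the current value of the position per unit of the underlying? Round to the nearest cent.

-¥6.88

Current fair forward for the remaining 14 months: F = S·e^(r·T), r = 0.0652
F = 566.91 · e^(0.0652 × 14/12) = 566.91 × 1.079035 = 611.7157
Value of long forward = (F − K)·e^(−rT) = (611.7157 − 604.29) · e^(−0.0652·14/12)
= 7.4257 × 0.926754 = 6.88
Short position value = −(long value) = -¥6.88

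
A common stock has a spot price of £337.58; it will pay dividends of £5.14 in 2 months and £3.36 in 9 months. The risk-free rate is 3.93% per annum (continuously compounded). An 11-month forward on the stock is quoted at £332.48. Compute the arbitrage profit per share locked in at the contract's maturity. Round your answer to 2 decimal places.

PV(dividends) I = 5.14·e^(−0.0393·2/12) + 3.36·e^(−0.0393·9/12) = 8.3689
Fair forward F* = (S − I)·e^(rT) = (337.58 − 8.3689)·e^0.036025 = 329.2111 × 1.036682 = 341.2872
Market £332.48 < fair 341.2872: forward underpriced → reverse cash-and-carry (short the stock, invest proceeds at r, pay the dividends, go long the forward).
Profit at T = |F_mkt − F*| = |332.48 − 341.2872| = £8.81 per share

£8.81 per share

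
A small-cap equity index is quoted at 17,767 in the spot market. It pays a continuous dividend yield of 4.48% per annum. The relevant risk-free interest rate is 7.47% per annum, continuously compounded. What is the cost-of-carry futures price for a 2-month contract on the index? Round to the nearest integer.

F = S·e^((r − q)T) = 17767 · e^((0.0747 − 0.0448) × 2/12)
= 17767 · e^0.004983 = 17767 × 1.004995
F = 17,856

17,856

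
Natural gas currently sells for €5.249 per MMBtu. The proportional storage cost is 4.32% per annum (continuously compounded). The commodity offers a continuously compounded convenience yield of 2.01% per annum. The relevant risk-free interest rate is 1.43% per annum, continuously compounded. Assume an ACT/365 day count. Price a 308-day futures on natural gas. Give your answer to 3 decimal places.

Net carry = r + u − y = 0.0143 + 0.0432 − 0.0201 = 0.0374
F = S·e^((r+u−y)T) = 5.249 · e^(0.0374 × 308/365) = 5.249 · e^0.031559
= 5.249 × 1.032062 = €5.417 per MMBtu

€5.417 per MMBtu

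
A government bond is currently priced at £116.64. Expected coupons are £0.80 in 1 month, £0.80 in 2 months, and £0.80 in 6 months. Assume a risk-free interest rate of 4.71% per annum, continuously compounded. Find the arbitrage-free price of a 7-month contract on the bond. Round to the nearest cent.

£117.45

PV(coupons) I = 0.80·e^(−0.0471·1/12) + 0.80·e^(−0.0471·2/12) + 0.80·e^(−0.0471·6/12)
I = 0.7969 + 0.7937 + 0.7814 = 2.3720
F = (S − I)·e^(rT) = (116.64 − 2.3720) · e^(0.0471·7/12)
= 114.2680 · e^0.027475 = 114.2680 × 1.027856 = £117.45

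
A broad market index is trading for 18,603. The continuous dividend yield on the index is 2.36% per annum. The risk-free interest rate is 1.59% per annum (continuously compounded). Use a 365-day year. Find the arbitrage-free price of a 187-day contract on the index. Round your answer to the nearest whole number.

18,530

F = S·e^((r − q)T) = 18603 · e^((0.0159 − 0.0236) × 187/365)
= 18603 · e^-0.003945 = 18603 × 0.996063
F = 18,530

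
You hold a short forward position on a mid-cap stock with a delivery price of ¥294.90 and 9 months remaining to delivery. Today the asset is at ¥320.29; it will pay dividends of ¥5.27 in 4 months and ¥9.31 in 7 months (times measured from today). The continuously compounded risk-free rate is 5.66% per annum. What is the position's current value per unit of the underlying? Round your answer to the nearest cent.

PV(remaining dividends) I = 5.27·e^(−0.0566·4/12) + 9.31·e^(−0.0566·7/12) = 14.1791
Current forward F = (S − I)·e^(rT) = (320.29 − 14.1791)·e^(0.0566·9/12) = 306.1109 × 1.043364 = 319.3851
Value (long) = (F − K)·e^(−rT) = (319.3851 − 294.90) × 0.958438 = 23.4675
Short position value = −(long value) = -¥23.47

-¥23.47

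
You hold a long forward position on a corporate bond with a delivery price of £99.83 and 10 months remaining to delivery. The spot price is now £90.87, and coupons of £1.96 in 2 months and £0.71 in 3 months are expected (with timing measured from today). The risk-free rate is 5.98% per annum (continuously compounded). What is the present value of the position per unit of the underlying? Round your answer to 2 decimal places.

-£6.75

PV(remaining coupons) I = 1.96·e^(−0.0598·2/12) + 0.71·e^(−0.0598·3/12) = 2.6400
Current forward F = (S − I)·e^(rT) = (90.87 − 2.6400)·e^(0.0598·10/12) = 88.2300 × 1.051096 = 92.7382
Value (long) = (F − K)·e^(−rT) = (92.7382 − 99.83) × 0.951388 = -6.7471
Value = -£6.75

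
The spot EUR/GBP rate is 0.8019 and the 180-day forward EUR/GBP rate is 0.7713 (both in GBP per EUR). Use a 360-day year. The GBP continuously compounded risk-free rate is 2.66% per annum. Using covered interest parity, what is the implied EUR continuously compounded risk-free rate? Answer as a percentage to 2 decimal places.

F = S·e^((r_GBP − r_EUR)T) ⇒ r_EUR = r_GBP − ln(F/S)/T
ln(0.7713/0.8019) = -0.038907; /(180/360) = -0.077814
r_EUR = 0.0266 + 0.077814 = 0.104414
r_EUR = 10.44%

10.44%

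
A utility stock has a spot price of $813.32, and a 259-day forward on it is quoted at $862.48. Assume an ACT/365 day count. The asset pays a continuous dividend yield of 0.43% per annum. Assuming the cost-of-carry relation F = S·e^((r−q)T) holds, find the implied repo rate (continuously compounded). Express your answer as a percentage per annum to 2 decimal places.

From F = S·e^((r−q)T): (r − q) = ln(F/S)/T
ln(862.48/813.32) = ln(1.060444) = 0.058688
(r − q) = 0.058688 / (259/365) = 0.082707
r = ln(F/S)/T + q = 0.082707 + 0.0043 = 0.087007
r = 8.70%

8.70%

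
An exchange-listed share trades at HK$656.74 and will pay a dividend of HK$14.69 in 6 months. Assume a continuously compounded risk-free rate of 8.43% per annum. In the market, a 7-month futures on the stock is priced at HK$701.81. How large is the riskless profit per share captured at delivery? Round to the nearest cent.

HK$26.76 per share

PV(dividends) I = 14.69·e^(−0.0843·6/12) = 14.0837
Fair futures F* = (S − I)·e^(rT) = (656.74 − 14.0837)·e^0.049175 = 642.6563 × 1.050404 = 675.0487
Market HK$701.81 > fair 675.0487: forward overpriced → cash-and-carry (borrow at r, buy the stock and collect the dividends, short the forward).
Profit at T = |F_mkt − F*| = |701.81 − 675.0487| = HK$26.76 per share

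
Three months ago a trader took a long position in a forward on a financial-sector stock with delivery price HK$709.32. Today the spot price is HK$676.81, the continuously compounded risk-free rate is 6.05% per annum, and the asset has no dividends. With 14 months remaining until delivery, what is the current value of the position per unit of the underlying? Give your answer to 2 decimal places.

HK$15.83

Current fair forward for the remaining 14 months: F = S·e^(r·T), r = 0.0605
F = 676.81 · e^(0.0605 × 14/12) = 676.81 × 1.073134 = 726.3078
Value of long forward = (F − K)·e^(−rT) = (726.3078 − 709.32) · e^(−0.0605·14/12)
= 16.9878 × 0.931850 = 15.83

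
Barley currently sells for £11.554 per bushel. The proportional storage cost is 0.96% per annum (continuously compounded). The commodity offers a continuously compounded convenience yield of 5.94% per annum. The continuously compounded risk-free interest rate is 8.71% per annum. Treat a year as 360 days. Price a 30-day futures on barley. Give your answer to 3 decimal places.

£11.590 per bushel

Net carry = r + u − y = 0.0871 + 0.0096 − 0.0594 = 0.0373
F = S·e^((r+u−y)T) = 11.554 · e^(0.0373 × 30/360) = 11.554 · e^0.003108
= 11.554 × 1.003113 = £11.590 per bushel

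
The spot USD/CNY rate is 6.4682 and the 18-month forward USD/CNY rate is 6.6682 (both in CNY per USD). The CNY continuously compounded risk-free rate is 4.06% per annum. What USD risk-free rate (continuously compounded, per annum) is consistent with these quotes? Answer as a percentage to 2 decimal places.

2.03%

F = S·e^((r_CNY − r_USD)T) ⇒ r_USD = r_CNY − ln(F/S)/T
ln(6.6682/6.4682) = 0.030452; /(18/12) = 0.020301
r_USD = 0.0406 − 0.020301 = 0.020299
r_USD = 2.03%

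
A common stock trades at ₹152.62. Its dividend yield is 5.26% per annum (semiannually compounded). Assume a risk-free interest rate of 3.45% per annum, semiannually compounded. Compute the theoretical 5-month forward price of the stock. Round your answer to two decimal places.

F = S · (1+r/2)^(2T) / (1+q/2)^(2T)
= 152.62 × 1.014354 / 1.021869 = 152.62 × 0.992646
F = ₹151.50

₹151.50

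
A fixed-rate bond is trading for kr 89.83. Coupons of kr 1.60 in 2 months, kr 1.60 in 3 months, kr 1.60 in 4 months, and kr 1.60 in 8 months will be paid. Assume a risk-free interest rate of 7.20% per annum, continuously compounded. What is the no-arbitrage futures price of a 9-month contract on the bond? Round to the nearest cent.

PV(coupons) I = 1.60·e^(−0.0720·2/12) + 1.60·e^(−0.0720·3/12) + 1.60·e^(−0.0720·4/12) + 1.60·e^(−0.0720·8/12)
I = 1.5809 + 1.5715 + 1.5621 + 1.5250 = 6.2395
F = (S − I)·e^(rT) = (89.83 − 6.2395) · e^(0.0720·9/12)
= 83.5905 · e^0.054000 = 83.5905 × 1.055485 = kr 88.23

kr 88.23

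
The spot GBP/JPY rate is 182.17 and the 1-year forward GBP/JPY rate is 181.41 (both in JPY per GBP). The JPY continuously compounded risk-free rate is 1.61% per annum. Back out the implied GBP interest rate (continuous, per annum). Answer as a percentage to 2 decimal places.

2.03%

F = S·e^((r_JPY − r_GBP)T) ⇒ r_GBP = r_JPY − ln(F/S)/T
ln(181.41/182.17) = -0.004181; /(12/12) = -0.004181
r_GBP = 0.0161 + 0.004181 = 0.020281
r_GBP = 2.03%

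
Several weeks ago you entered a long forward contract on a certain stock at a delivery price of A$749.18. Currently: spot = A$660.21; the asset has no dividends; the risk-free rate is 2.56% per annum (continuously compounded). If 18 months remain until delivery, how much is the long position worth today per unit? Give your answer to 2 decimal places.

-A$60.75

Current fair forward for the remaining 18 months: F = S·e^(r·T), r = 0.0256
F = 660.21 · e^(0.0256 × 18/12) = 660.21 × 1.039147 = 686.0552
Value of long forward = (F − K)·e^(−rT) = (686.0552 − 749.18) · e^(−0.0256·18/12)
= -63.1248 × 0.962328 = -60.75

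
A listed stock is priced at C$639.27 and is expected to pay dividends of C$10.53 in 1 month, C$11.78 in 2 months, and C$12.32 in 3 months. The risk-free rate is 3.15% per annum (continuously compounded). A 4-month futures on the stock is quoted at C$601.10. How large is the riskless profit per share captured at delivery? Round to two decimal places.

C$10.11 per share

PV(dividends) I = 10.53·e^(−0.0315·1/12) + 11.78·e^(−0.0315·2/12) + 12.32·e^(−0.0315·3/12) = 34.4441
Fair futures F* = (S − I)·e^(rT) = (639.27 − 34.4441)·e^0.010500 = 604.8259 × 1.010555 = 611.2098
Market C$601.10 < fair 611.2098: forward underpriced → reverse cash-and-carry (short the stock, invest proceeds at r, pay the dividends, go long the forward).
Profit at T = |F_mkt − F*| = |601.10 − 611.2098| = C$10.11 per share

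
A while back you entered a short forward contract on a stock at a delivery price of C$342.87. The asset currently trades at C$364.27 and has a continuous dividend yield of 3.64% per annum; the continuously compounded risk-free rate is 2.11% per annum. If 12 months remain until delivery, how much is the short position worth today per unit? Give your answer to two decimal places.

-C$15.54

Current fair forward for the remaining 12 months: F = S·e^((r − q)·T), (r − q) = 0.0211 − 0.0364 = -0.0153
F = 364.27 · e^(-0.0153 × 12/12) = 364.27 × 0.984816 = 358.7389
Value of long forward = (F − K)·e^(−rT) = (358.7389 − 342.87) · e^(−0.0211·12/12)
= 15.8689 × 0.979121 = 15.54
Short position value = −(long value) = -C$15.54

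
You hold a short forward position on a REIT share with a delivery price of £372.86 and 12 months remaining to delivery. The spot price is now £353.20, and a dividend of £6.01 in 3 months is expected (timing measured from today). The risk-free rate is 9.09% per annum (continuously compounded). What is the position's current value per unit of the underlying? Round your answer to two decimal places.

PV(remaining dividends) I = 6.01·e^(−0.0909·3/12) = 5.8750
Current forward F = (S − I)·e^(rT) = (353.20 − 5.8750)·e^(0.0909·12/12) = 347.3250 × 1.095159 = 380.3761
Value (long) = (F − K)·e^(−rT) = (380.3761 − 372.86) × 0.913109 = 6.8630
Short position value = −(long value) = -£6.86

-£6.86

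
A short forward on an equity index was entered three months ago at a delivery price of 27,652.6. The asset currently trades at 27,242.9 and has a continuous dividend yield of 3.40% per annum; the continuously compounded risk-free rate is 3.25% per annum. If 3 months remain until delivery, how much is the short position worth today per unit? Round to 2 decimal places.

Current fair forward for the remaining 3 months: F = S·e^((r − q)·T), (r − q) = 0.0325 − 0.0340 = -0.0015
F = 27242.9 · e^(-0.0015 × 3/12) = 27242.9 × 0.99962507 = 27232.6858
Value of long forward = (F − K)·e^(−rT) = (27232.6858 − 27652.6) · e^(−0.0325·3/12)
= -419.9142 × 0.99190792 = -416.52
Short position value = −(long value) = 416.52

416.52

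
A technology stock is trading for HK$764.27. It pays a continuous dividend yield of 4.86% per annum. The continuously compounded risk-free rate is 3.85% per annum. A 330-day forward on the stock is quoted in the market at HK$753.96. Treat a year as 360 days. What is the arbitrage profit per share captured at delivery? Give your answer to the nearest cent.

Fair forward: F* = S·e^(carry·T), with carry = (r − q) = 0.0385 − 0.0486 = -0.0101
F* = 764.27 · e^(-0.0101 × 330/360) = 764.27 · e^-0.009258 = 764.27 × 0.990785 = HK$757.2273
Market HK$753.96 < fair HK$757.2273: forward underpriced → reverse cash-and-carry (short spot, go long the forward).
At maturity, profit = |F_mkt − F*| = |753.96 − 757.2273| = HK$3.27 per share

HK$3.27 per share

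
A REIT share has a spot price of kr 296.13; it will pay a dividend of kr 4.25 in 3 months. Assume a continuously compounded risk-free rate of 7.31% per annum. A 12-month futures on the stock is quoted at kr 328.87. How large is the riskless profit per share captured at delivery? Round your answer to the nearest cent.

PV(dividends) I = 4.25·e^(−0.0731·3/12) = 4.1730
Fair futures F* = (S − I)·e^(rT) = (296.13 − 4.1730)·e^0.073100 = 291.9570 × 1.075838 = 314.0984
Market kr 328.87 > fair 314.0984: forward overpriced → cash-and-carry (borrow at r, buy the stock and collect the dividends, short the forward).
Profit at T = |F_mkt − F*| = |328.87 − 314.0984| = kr 14.77 per share

kr 14.77 per share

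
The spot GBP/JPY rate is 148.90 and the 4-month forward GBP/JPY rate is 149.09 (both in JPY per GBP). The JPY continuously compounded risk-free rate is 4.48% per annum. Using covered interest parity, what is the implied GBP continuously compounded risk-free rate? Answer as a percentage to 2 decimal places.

F = S·e^((r_JPY − r_GBP)T) ⇒ r_GBP = r_JPY − ln(F/S)/T
ln(149.09/148.90) = 0.001275; /(4/12) = 0.003825
r_GBP = 0.0448 − 0.003825 = 0.040975
r_GBP = 4.10%

4.10%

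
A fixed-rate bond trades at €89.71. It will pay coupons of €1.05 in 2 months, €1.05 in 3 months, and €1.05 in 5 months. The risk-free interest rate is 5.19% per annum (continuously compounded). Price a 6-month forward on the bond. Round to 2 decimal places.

€88.88

PV(coupons) I = 1.05·e^(−0.0519·2/12) + 1.05·e^(−0.0519·3/12) + 1.05·e^(−0.0519·5/12)
I = 1.0410 + 1.0365 + 1.0275 = 3.1050
F = (S − I)·e^(rT) = (89.71 − 3.1050) · e^(0.0519·6/12)
= 86.6050 · e^0.025950 = 86.6050 × 1.026290 = €88.88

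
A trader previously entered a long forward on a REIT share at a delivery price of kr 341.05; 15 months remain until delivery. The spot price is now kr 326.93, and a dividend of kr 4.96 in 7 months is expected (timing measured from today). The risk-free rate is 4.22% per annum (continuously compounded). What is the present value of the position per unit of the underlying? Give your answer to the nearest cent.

-kr 1.44

PV(remaining dividends) I = 4.96·e^(−0.0422·7/12) = 4.8394
Current forward F = (S − I)·e^(rT) = (326.93 − 4.8394)·e^(0.0422·15/12) = 322.0906 × 1.054166 = 339.5370
Value (long) = (F − K)·e^(−rT) = (339.5370 − 341.05) × 0.948617 = -1.4353
Value = -kr 1.44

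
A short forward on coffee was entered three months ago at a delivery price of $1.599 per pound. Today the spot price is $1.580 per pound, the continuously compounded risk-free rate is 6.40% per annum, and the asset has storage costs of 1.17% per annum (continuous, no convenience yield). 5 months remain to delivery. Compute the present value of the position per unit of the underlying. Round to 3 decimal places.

Current fair forward for the remaining 5 months: F = S·e^((r + u)·T), (r + u) = 0.0640 + 0.0117 = 0.0757
F = 1.580 · e^(0.0757 × 5/12) = 1.580 × 1.032044 = 1.6306
Value of long forward = (F − K)·e^(−rT) = (1.6306 − 1.599) · e^(−0.0640·5/12)
= 0.0316 × 0.973686 = 0.031
Short position value = −(long value) = -$0.031

-$0.031 per pound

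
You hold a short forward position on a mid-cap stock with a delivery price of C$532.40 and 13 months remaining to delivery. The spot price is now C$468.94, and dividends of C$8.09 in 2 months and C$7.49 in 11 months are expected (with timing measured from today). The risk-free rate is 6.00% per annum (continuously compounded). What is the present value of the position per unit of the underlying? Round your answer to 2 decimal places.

PV(remaining dividends) I = 8.09·e^(−0.0600·2/12) + 7.49·e^(−0.0600·11/12) = 15.0987
Current forward F = (S − I)·e^(rT) = (468.94 − 15.0987)·e^(0.0600·13/12) = 453.8413 × 1.067159 = 484.3208
Value (long) = (F − K)·e^(−rT) = (484.3208 − 532.40) × 0.937067 = -45.0534
Short position value = −(long value) = C$45.05

C$45.05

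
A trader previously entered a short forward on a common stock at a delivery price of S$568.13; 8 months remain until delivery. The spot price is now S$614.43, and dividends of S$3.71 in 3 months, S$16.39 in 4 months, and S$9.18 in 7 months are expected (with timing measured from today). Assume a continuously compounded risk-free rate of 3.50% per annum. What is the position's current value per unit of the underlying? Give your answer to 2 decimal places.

PV(remaining dividends) I = 3.71·e^(−0.0350·3/12) + 16.39·e^(−0.0350·4/12) + 9.18·e^(−0.0350·7/12) = 28.8720
Current forward F = (S − I)·e^(rT) = (614.43 − 28.8720)·e^(0.0350·8/12) = 585.5580 × 1.023608 = 599.3819
Value (long) = (F − K)·e^(−rT) = (599.3819 − 568.13) × 0.976937 = 30.5311
Short position value = −(long value) = -S$30.53

-S$30.53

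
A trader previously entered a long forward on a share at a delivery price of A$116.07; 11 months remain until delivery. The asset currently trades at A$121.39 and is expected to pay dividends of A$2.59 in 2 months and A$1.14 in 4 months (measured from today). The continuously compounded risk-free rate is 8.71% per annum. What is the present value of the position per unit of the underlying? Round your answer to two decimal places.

A$10.57

PV(remaining dividends) I = 2.59·e^(−0.0871·2/12) + 1.14·e^(−0.0871·4/12) = 3.6601
Current forward F = (S − I)·e^(rT) = (121.39 − 3.6601)·e^(0.0871·11/12) = 117.7299 × 1.083116 = 127.5151
Value (long) = (F − K)·e^(−rT) = (127.5151 − 116.07) × 0.923263 = 10.5668
Value = A$10.57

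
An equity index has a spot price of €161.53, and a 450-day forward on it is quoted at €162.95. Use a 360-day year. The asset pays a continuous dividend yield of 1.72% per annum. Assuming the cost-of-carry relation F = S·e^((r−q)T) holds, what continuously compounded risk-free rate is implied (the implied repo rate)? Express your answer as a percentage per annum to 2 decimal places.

From F = S·e^((r−q)T): (r − q) = ln(F/S)/T
ln(162.95/161.53) = ln(1.008791) = 0.008753
(r − q) = 0.008753 / (450/360) = 0.007002
r = ln(F/S)/T + q = 0.007002 + 0.0172 = 0.024202
r = 2.42%

2.42%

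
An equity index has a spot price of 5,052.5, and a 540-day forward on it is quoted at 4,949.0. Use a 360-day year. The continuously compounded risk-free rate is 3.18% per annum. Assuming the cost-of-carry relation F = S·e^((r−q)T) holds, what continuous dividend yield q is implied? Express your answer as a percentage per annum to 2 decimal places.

4.56%

From F = S·e^((r−q)T): (r − q) = ln(F/S)/T
ln(4949.0/5052.5) = ln(0.979515) = -0.020698
(r − q) = -0.020698 / (540/360) = -0.013799
q = r − ln(F/S)/T = 0.0318 + 0.013799 = 0.045599
q = 4.56%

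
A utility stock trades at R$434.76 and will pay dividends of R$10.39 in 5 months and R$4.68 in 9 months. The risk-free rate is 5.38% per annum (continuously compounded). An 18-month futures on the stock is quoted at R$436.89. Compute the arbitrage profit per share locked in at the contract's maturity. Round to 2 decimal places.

R$18.52 per share

PV(dividends) I = 10.39·e^(−0.0538·5/12) + 4.68·e^(−0.0538·9/12) = 14.6546
Fair futures F* = (S − I)·e^(rT) = (434.76 − 14.6546)·e^0.080700 = 420.1054 × 1.084046 = 455.4136
Market R$436.89 < fair 455.4136: forward underpriced → reverse cash-and-carry (short the stock, invest proceeds at r, pay the dividends, go long the forward).
Profit at T = |F_mkt − F*| = |436.89 − 455.4136| = R$18.52 per share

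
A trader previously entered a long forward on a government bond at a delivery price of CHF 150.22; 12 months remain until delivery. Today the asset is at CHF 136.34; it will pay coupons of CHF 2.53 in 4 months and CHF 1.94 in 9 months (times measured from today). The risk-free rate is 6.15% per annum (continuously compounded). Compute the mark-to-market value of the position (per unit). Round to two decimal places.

PV(remaining coupons) I = 2.53·e^(−0.0615·4/12) + 1.94·e^(−0.0615·9/12) = 4.3312
Current forward F = (S − I)·e^(rT) = (136.34 − 4.3312)·e^(0.0615·12/12) = 132.0088 × 1.063430 = 140.3821
Value (long) = (F − K)·e^(−rT) = (140.3821 − 150.22) × 0.940353 = -9.2511
Value = -CHF 9.25

-CHF 9.25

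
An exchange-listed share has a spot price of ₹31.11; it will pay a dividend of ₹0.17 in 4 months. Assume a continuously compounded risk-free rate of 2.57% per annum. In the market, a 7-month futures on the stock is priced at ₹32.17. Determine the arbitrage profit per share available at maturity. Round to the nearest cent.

PV(dividends) I = 0.17·e^(−0.0257·4/12) = 0.1685
Fair futures F* = (S − I)·e^(rT) = (31.11 − 0.1685)·e^0.014992 = 30.9415 × 1.015105 = 31.4089
Market ₹32.17 > fair 31.4089: forward overpriced → cash-and-carry (borrow at r, buy the stock and collect the dividends, short the forward).
Profit at T = |F_mkt − F*| = |32.17 − 31.4089| = ₹0.76 per share

₹0.76 per share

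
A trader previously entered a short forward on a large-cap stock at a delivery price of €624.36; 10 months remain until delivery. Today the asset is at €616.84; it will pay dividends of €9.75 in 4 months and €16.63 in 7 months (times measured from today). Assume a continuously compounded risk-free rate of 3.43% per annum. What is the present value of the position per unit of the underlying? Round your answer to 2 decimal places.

€15.87

PV(remaining dividends) I = 9.75·e^(−0.0343·4/12) + 16.63·e^(−0.0343·7/12) = 25.9397
Current forward F = (S − I)·e^(rT) = (616.84 − 25.9397)·e^(0.0343·10/12) = 590.9003 × 1.028996 = 608.0340
Value (long) = (F − K)·e^(−rT) = (608.0340 − 624.36) × 0.971821 = -15.8659
Short position value = −(long value) = €15.87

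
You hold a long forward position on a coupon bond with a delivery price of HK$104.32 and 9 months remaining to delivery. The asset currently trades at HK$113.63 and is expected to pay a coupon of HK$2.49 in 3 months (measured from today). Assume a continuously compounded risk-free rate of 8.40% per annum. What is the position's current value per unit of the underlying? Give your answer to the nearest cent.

HK$13.24

PV(remaining coupons) I = 2.49·e^(−0.0840·3/12) = 2.4383
Current forward F = (S − I)·e^(rT) = (113.63 − 2.4383)·e^(0.0840·9/12) = 111.1917 × 1.065027 = 118.4222
Value (long) = (F − K)·e^(−rT) = (118.4222 − 104.32) × 0.938943 = 13.2412
Value = HK$13.24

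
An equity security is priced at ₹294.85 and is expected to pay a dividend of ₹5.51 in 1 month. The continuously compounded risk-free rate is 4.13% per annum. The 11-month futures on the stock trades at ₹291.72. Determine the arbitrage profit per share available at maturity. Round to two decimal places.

₹8.80 per share

PV(dividends) I = 5.51·e^(−0.0413·1/12) = 5.4911
Fair futures F* = (S − I)·e^(rT) = (294.85 − 5.4911)·e^0.037858 = 289.3589 × 1.038584 = 300.5235
Market ₹291.72 < fair 300.5235: forward underpriced → reverse cash-and-carry (short the stock, invest proceeds at r, pay the dividends, go long the forward).
Profit at T = |F_mkt − F*| = |291.72 − 300.5235| = ₹8.80 per share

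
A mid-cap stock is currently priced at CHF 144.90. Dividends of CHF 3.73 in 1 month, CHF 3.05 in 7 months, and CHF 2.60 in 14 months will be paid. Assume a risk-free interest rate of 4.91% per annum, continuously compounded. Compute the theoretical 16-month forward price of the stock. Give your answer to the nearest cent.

PV(dividends) I = 3.73·e^(−0.0491·1/12) + 3.05·e^(−0.0491·7/12) + 2.60·e^(−0.0491·14/12)
I = 3.7148 + 2.9639 + 2.4552 = 9.1339
F = (S − I)·e^(rT) = (144.90 − 9.1339) · e^(0.0491·16/12)
= 135.7661 · e^0.065467 = 135.7661 × 1.067658 = CHF 144.95

CHF 144.95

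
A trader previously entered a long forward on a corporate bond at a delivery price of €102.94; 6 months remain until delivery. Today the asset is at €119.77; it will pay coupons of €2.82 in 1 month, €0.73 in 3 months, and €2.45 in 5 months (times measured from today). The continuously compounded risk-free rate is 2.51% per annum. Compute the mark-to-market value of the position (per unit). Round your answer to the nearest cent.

PV(remaining coupons) I = 2.82·e^(−0.0251·1/12) + 0.73·e^(−0.0251·3/12) + 2.45·e^(−0.0251·5/12) = 5.9641
Current forward F = (S − I)·e^(rT) = (119.77 − 5.9641)·e^(0.0251·6/12) = 113.8059 × 1.012629 = 115.2432
Value (long) = (F − K)·e^(−rT) = (115.2432 − 102.94) × 0.987528 = 12.1498
Value = €12.15

€12.15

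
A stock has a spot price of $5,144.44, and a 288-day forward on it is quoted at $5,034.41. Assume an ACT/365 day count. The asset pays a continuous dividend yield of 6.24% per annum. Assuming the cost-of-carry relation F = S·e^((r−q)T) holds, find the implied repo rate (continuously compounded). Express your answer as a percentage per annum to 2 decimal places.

3.50%

From F = S·e^((r−q)T): (r − q) = ln(F/S)/T
ln(5034.41/5144.44) = ln(0.978612) = -0.021620
(r − q) = -0.021620 / (288/365) = -0.027400
r = ln(F/S)/T + q = -0.027400 + 0.0624 = 0.035000
r = 3.50%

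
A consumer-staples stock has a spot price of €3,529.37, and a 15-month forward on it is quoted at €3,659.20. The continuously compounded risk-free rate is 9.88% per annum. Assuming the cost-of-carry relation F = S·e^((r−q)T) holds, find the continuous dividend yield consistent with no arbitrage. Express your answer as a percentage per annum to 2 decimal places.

6.99%

From F = S·e^((r−q)T): (r − q) = ln(F/S)/T
ln(3659.20/3529.37) = ln(1.036786) = 0.036126
(r − q) = 0.036126 / (15/12) = 0.028901
q = r − ln(F/S)/T = 0.0988 − 0.028901 = 0.069899
q = 6.99%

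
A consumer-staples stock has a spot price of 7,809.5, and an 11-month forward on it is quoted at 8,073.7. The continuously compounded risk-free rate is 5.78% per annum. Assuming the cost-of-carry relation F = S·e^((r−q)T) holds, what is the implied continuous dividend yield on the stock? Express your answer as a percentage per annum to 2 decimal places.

2.15%

From F = S·e^((r−q)T): (r − q) = ln(F/S)/T
ln(8073.7/7809.5) = ln(1.033831) = 0.033271
(r − q) = 0.033271 / (11/12) = 0.036296
q = r − ln(F/S)/T = 0.0578 − 0.036296 = 0.021504
q = 2.15%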